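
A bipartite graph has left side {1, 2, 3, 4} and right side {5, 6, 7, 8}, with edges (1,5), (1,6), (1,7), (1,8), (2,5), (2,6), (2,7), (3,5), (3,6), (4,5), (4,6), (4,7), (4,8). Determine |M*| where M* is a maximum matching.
4 (matching: (1,8), (2,7), (3,6), (4,5); upper bound min(|L|,|R|) = min(4,4) = 4)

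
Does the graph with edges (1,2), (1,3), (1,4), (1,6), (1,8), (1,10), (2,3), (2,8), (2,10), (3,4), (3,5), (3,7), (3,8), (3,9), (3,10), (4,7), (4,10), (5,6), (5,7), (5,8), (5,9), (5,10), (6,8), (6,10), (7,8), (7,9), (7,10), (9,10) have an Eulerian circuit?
Yes (the graph is connected and all 10 vertices have even degree)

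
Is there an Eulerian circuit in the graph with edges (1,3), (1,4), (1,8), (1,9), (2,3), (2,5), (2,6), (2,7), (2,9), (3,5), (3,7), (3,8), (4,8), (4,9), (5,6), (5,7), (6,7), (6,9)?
No (4 vertices have odd degree: {2, 3, 4, 8}; Eulerian circuit requires 0)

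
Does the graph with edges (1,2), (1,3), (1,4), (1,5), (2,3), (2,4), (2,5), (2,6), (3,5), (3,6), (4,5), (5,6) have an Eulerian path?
No (4 vertices have odd degree: {2, 4, 5, 6}; Eulerian path requires 0 or 2)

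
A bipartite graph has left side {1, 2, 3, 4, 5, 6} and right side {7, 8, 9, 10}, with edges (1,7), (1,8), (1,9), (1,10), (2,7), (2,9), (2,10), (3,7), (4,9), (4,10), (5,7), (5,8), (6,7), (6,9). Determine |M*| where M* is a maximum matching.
4 (matching: (1,10), (2,9), (3,7), (5,8); upper bound min(|L|,|R|) = min(6,4) = 4)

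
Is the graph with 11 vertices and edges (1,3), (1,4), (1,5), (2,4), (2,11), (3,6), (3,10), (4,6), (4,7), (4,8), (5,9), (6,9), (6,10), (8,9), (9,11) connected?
Yes (BFS from 1 visits [1, 3, 4, 5, 6, 10, 2, 7, 8, 9, 11] — all 11 vertices reached)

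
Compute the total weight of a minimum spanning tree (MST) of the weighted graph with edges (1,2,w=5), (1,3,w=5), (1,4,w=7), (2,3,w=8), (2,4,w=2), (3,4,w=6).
12 (MST edges: (1,2,w=5), (1,3,w=5), (2,4,w=2); sum of weights 5 + 5 + 2 = 12)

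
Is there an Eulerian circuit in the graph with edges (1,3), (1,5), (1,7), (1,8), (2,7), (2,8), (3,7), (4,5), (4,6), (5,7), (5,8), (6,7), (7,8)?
Yes (the graph is connected and all 8 vertices have even degree)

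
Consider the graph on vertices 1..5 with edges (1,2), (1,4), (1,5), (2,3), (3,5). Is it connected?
Yes (BFS from 1 visits [1, 2, 4, 5, 3] — all 5 vertices reached)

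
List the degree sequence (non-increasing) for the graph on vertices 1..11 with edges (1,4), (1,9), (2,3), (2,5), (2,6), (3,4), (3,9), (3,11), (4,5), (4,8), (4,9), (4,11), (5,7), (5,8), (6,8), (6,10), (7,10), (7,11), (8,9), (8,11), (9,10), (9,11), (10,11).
[6, 6, 6, 5, 4, 4, 4, 3, 3, 3, 2] (degrees: deg(1)=2, deg(2)=3, deg(3)=4, deg(4)=6, deg(5)=4, deg(6)=3, deg(7)=3, deg(8)=5, deg(9)=6, deg(10)=4, deg(11)=6)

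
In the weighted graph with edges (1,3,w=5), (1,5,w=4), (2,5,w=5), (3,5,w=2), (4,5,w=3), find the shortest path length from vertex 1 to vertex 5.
4 (path: 1 -> 5; weights 4 = 4)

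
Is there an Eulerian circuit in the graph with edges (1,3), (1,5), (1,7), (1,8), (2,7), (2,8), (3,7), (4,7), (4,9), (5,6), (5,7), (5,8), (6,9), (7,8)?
Yes (the graph is connected and all 9 vertices have even degree)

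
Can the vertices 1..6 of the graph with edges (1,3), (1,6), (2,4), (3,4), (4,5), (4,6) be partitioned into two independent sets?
Yes. Partition: {1, 4}, {2, 3, 5, 6}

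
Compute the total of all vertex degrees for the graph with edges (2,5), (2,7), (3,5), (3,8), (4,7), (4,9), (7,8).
14 (handshake: sum of degrees = 2|E| = 2 x 7 = 14)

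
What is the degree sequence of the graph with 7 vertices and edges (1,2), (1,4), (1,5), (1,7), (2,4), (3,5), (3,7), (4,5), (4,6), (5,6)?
[4, 4, 4, 2, 2, 2, 2] (degrees: deg(1)=4, deg(2)=2, deg(3)=2, deg(4)=4, deg(5)=4, deg(6)=2, deg(7)=2)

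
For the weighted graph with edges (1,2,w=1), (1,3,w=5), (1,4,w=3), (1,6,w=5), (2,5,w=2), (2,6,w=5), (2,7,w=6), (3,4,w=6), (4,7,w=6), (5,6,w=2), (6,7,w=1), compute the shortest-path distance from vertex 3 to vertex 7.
11 (path: 3 -> 1 -> 6 -> 7; weights 5 + 5 + 1 = 11)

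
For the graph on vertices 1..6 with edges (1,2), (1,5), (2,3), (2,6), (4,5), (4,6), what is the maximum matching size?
3 (matching: (1,5), (2,3), (4,6); upper bound floor(n/2) = floor(6/2) = 3)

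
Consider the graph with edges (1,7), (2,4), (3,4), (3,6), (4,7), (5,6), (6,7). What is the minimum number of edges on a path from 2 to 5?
4 (path: 2 -> 4 -> 7 -> 6 -> 5, 4 edges)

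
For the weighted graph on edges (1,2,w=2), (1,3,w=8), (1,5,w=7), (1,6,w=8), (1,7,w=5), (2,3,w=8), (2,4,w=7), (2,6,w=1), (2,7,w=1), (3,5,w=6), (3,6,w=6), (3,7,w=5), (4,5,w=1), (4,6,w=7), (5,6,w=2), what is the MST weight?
12 (MST edges: (1,2,w=2), (2,6,w=1), (2,7,w=1), (3,7,w=5), (4,5,w=1), (5,6,w=2); sum of weights 2 + 1 + 1 + 5 + 1 + 2 = 12)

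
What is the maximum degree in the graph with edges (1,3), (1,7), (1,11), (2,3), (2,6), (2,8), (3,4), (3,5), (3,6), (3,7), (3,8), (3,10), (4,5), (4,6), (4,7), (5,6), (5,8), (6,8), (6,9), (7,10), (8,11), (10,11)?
8 (attained at vertex 3)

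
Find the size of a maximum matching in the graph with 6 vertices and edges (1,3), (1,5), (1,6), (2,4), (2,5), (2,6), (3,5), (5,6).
3 (matching: (1,3), (2,4), (5,6); upper bound floor(n/2) = floor(6/2) = 3)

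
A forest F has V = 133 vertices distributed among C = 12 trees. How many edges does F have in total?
121 (Each of the 12 component trees on V_i vertices has V_i - 1 edges; summing gives V - C = 133 - 12 = 121)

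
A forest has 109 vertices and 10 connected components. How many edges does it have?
99 (Each of the 10 component trees on V_i vertices has V_i - 1 edges; summing gives V - C = 109 - 10 = 99)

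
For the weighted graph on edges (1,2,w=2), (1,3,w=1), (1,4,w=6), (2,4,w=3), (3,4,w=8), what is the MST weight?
6 (MST edges: (1,2,w=2), (1,3,w=1), (2,4,w=3); sum of weights 2 + 1 + 3 = 6)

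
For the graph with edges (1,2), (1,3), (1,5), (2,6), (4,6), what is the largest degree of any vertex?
3 (attained at vertex 1)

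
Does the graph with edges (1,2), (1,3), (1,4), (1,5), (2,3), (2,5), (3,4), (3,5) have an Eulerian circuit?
No (2 vertices have odd degree: {2, 5}; Eulerian circuit requires 0)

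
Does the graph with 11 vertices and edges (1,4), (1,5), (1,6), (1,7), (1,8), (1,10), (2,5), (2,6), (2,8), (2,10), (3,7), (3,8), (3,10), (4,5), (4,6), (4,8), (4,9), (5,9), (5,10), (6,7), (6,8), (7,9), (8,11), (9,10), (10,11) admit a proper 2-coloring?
No (odd cycle of length 3: 5 -> 1 -> 10 -> 5)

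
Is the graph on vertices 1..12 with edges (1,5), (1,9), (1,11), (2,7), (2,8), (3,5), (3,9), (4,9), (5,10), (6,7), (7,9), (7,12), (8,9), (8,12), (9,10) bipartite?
Yes. Partition: {1, 3, 4, 7, 8, 10}, {2, 5, 6, 9, 11, 12}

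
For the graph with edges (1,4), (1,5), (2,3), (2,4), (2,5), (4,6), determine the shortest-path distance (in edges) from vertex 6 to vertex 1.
2 (path: 6 -> 4 -> 1, 2 edges)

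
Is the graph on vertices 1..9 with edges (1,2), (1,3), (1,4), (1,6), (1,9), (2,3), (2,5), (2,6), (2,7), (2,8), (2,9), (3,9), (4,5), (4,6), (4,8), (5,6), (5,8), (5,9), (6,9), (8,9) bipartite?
No (odd cycle of length 3: 2 -> 1 -> 6 -> 2)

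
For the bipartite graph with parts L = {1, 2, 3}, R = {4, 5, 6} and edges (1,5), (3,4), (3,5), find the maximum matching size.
2 (matching: (1,5), (3,4); upper bound min(|L|,|R|) = min(3,3) = 3)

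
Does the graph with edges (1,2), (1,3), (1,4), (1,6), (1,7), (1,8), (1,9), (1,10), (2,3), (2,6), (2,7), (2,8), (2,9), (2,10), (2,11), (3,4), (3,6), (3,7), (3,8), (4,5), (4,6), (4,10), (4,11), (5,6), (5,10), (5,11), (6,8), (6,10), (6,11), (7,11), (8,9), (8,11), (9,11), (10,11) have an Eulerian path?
Yes — and in fact it has an Eulerian circuit (the graph is connected and all 11 vertices have even degree)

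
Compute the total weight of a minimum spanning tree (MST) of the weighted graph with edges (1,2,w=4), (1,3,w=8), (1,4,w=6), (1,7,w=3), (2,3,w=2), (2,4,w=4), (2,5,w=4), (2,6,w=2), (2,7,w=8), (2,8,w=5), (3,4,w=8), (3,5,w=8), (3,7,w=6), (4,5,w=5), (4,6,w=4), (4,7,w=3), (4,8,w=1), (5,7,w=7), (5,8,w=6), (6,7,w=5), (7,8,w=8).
19 (MST edges: (1,2,w=4), (1,7,w=3), (2,3,w=2), (2,5,w=4), (2,6,w=2), (4,7,w=3), (4,8,w=1); sum of weights 4 + 3 + 2 + 4 + 2 + 3 + 1 = 19)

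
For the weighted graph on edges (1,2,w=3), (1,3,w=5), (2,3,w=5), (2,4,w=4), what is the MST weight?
12 (MST edges: (1,2,w=3), (1,3,w=5), (2,4,w=4); sum of weights 3 + 5 + 4 = 12)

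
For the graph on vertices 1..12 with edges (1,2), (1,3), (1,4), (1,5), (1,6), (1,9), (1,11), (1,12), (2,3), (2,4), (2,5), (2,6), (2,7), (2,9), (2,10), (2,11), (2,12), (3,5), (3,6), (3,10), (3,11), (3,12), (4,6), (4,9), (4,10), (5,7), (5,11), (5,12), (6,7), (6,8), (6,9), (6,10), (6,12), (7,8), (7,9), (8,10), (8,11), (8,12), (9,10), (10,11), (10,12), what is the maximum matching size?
6 (matching: (1,12), (2,6), (3,5), (4,10), (7,9), (8,11); upper bound floor(n/2) = floor(12/2) = 6)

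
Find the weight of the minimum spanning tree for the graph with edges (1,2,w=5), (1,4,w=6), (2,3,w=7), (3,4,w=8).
18 (MST edges: (1,2,w=5), (1,4,w=6), (2,3,w=7); sum of weights 5 + 6 + 7 = 18)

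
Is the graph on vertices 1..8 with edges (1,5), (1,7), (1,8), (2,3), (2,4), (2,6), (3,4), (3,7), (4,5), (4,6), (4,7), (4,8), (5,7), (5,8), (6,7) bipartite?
No (odd cycle of length 3: 8 -> 1 -> 5 -> 8)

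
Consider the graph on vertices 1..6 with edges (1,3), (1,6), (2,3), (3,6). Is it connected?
No, it has 3 components: {1, 2, 3, 6}, {4}, {5}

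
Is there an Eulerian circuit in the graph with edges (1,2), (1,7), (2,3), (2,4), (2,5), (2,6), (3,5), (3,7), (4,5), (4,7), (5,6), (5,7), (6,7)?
No (6 vertices have odd degree: {2, 3, 4, 5, 6, 7}; Eulerian circuit requires 0)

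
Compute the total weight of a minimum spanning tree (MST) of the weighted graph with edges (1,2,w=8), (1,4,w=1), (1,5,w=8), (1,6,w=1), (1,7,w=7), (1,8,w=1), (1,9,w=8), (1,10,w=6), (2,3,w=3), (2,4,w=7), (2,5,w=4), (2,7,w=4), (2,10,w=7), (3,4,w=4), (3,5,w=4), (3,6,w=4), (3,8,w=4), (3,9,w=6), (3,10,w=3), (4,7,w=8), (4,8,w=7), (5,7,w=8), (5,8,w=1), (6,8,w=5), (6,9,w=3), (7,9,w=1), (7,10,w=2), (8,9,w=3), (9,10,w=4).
16 (MST edges: (1,4,w=1), (1,6,w=1), (1,8,w=1), (2,3,w=3), (3,10,w=3), (5,8,w=1), (6,9,w=3), (7,9,w=1), (7,10,w=2); sum of weights 1 + 1 + 1 + 3 + 3 + 1 + 3 + 1 + 2 = 16)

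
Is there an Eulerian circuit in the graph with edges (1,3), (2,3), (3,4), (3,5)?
No (4 vertices have odd degree: {1, 2, 4, 5}; Eulerian circuit requires 0)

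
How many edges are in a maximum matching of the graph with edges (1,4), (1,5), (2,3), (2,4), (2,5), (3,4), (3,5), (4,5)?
2 (matching: (2,3), (4,5); upper bound floor(n/2) = floor(5/2) = 2)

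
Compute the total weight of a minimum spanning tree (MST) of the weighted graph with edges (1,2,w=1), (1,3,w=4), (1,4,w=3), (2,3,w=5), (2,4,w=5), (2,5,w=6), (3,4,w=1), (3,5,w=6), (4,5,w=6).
11 (MST edges: (1,2,w=1), (1,4,w=3), (2,5,w=6), (3,4,w=1); sum of weights 1 + 3 + 6 + 1 = 11)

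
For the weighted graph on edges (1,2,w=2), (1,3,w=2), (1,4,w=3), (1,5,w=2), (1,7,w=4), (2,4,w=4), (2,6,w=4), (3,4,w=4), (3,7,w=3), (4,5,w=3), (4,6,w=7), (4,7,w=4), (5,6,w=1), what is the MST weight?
13 (MST edges: (1,2,w=2), (1,3,w=2), (1,4,w=3), (1,5,w=2), (3,7,w=3), (5,6,w=1); sum of weights 2 + 2 + 3 + 2 + 3 + 1 = 13)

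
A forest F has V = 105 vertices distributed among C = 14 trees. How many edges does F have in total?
91 (Each of the 14 component trees on V_i vertices has V_i - 1 edges; summing gives V - C = 105 - 14 = 91)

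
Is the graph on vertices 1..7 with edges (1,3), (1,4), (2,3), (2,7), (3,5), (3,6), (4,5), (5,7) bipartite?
Yes. Partition: {1, 2, 5, 6}, {3, 4, 7}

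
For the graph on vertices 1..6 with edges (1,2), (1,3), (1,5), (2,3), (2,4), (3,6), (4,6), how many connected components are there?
1 (components: {1, 2, 3, 4, 5, 6})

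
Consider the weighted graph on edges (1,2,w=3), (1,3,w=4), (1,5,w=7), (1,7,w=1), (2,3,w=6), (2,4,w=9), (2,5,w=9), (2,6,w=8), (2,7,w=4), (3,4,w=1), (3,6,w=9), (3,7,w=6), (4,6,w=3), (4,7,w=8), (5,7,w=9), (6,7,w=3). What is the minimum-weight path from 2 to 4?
7 (path: 2 -> 3 -> 4; weights 6 + 1 = 7)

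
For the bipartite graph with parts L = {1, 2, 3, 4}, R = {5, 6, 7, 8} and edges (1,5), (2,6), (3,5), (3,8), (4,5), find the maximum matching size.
3 (matching: (1,5), (2,6), (3,8); upper bound min(|L|,|R|) = min(4,4) = 4)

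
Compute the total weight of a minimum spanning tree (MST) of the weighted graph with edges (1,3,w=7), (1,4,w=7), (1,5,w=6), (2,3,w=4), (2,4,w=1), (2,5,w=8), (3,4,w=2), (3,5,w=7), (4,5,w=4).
13 (MST edges: (1,5,w=6), (2,4,w=1), (3,4,w=2), (4,5,w=4); sum of weights 6 + 1 + 2 + 4 = 13)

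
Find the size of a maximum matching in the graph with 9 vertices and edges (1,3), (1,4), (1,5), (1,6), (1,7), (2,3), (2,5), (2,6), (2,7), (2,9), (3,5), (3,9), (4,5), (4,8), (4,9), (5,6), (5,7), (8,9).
4 (matching: (1,4), (2,6), (5,7), (8,9); upper bound floor(n/2) = floor(9/2) = 4)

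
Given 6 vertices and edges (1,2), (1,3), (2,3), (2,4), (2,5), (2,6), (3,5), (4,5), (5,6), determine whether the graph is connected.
Yes (BFS from 1 visits [1, 2, 3, 4, 5, 6] — all 6 vertices reached)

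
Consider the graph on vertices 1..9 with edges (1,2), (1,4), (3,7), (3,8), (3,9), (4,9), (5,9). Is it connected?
No, it has 2 components: {1, 2, 3, 4, 5, 7, 8, 9}, {6}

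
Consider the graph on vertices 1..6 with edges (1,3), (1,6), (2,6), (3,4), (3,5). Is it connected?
Yes (BFS from 1 visits [1, 3, 6, 4, 5, 2] — all 6 vertices reached)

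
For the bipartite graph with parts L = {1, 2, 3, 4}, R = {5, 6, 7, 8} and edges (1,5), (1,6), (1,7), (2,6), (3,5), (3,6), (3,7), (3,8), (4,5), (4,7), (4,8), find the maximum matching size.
4 (matching: (1,7), (2,6), (3,8), (4,5); upper bound min(|L|,|R|) = min(4,4) = 4)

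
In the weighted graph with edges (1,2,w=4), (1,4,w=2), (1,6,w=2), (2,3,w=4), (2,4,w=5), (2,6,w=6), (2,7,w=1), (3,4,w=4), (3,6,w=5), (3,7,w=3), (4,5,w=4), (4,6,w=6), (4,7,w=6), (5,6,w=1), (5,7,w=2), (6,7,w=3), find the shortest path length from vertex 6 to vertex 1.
2 (path: 6 -> 1; weights 2 = 2)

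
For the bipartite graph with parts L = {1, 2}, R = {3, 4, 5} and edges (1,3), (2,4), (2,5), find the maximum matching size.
2 (matching: (1,3), (2,5); upper bound min(|L|,|R|) = min(2,3) = 2)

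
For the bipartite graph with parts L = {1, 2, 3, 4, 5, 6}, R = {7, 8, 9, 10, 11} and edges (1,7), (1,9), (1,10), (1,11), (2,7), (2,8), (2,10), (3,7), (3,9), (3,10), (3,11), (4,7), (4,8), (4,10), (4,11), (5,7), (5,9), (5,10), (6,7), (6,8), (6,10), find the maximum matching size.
5 (matching: (1,11), (2,10), (3,9), (4,8), (5,7); upper bound min(|L|,|R|) = min(6,5) = 5)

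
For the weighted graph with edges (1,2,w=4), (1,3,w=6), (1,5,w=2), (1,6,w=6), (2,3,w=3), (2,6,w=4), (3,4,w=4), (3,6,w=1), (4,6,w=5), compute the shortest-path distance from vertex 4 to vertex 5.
12 (path: 4 -> 3 -> 1 -> 5; weights 4 + 6 + 2 = 12)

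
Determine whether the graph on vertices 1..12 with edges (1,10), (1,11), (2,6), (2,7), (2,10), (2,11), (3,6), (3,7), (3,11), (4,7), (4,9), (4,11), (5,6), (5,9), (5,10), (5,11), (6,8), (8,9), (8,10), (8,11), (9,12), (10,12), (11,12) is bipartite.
Yes. Partition: {1, 2, 3, 4, 5, 8, 12}, {6, 7, 9, 10, 11}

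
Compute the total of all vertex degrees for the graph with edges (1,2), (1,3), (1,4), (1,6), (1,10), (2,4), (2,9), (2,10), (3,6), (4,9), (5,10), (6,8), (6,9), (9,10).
28 (handshake: sum of degrees = 2|E| = 2 x 14 = 28)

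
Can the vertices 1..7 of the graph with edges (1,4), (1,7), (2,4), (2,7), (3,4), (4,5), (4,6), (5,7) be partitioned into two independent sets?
Yes. Partition: {1, 2, 3, 5, 6}, {4, 7}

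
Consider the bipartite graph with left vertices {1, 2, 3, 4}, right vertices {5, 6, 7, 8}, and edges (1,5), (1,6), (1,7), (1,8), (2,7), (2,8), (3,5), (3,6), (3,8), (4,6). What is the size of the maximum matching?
4 (matching: (1,8), (2,7), (3,5), (4,6); upper bound min(|L|,|R|) = min(4,4) = 4)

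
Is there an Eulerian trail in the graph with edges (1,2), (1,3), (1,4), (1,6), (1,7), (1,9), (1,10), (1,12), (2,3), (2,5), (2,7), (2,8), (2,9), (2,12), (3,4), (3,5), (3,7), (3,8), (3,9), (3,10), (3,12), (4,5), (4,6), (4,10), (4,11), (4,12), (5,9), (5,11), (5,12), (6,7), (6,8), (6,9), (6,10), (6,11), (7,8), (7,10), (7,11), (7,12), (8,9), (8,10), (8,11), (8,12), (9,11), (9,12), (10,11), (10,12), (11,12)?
No (4 vertices have odd degree: {2, 3, 4, 6}; Eulerian path requires 0 or 2)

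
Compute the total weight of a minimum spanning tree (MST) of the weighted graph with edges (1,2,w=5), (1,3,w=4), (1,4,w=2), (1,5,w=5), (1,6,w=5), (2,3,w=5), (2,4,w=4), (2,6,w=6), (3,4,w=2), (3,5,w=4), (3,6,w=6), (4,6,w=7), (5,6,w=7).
17 (MST edges: (1,4,w=2), (1,6,w=5), (2,4,w=4), (3,4,w=2), (3,5,w=4); sum of weights 2 + 5 + 4 + 2 + 4 = 17)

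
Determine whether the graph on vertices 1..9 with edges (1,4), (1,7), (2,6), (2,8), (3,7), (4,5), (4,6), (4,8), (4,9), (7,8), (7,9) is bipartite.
Yes. Partition: {1, 3, 5, 6, 8, 9}, {2, 4, 7}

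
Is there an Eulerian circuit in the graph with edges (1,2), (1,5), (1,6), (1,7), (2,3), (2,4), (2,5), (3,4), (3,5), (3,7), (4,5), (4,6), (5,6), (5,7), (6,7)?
Yes (the graph is connected and all 7 vertices have even degree)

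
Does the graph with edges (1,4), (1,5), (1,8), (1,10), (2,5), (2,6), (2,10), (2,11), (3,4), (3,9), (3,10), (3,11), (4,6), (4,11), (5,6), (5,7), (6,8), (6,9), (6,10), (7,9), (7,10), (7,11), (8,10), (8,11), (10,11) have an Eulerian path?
Yes (the graph is connected and exactly 2 vertices have odd degree: {9, 10}; any Eulerian path must start and end at those)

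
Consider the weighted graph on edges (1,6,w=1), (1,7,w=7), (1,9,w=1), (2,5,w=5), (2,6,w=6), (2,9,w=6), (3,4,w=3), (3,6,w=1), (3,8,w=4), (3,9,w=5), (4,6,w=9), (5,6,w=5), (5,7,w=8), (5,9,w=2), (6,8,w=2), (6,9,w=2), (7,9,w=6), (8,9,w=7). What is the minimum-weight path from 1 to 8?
3 (path: 1 -> 6 -> 8; weights 1 + 2 = 3)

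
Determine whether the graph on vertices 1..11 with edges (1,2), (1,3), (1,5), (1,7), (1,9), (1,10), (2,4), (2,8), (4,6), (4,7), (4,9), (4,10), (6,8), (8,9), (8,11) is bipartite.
Yes. Partition: {1, 4, 8}, {2, 3, 5, 6, 7, 9, 10, 11}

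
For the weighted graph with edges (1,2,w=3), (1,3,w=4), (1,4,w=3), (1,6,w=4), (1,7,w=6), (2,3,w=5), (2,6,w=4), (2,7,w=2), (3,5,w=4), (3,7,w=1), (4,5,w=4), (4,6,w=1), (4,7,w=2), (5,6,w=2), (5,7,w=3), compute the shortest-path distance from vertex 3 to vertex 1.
4 (path: 3 -> 1; weights 4 = 4)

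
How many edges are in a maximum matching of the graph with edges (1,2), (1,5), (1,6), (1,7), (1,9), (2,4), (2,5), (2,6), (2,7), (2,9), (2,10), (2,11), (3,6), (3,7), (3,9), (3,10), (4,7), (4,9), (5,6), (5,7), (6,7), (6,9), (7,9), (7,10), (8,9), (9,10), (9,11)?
5 (matching: (2,11), (3,10), (4,7), (5,6), (8,9); upper bound floor(n/2) = floor(11/2) = 5)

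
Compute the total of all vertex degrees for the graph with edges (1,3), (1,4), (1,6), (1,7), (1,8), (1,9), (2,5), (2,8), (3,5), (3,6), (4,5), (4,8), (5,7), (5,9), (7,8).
30 (handshake: sum of degrees = 2|E| = 2 x 15 = 30)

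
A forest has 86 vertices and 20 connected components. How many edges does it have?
66 (Each of the 20 component trees on V_i vertices has V_i - 1 edges; summing gives V - C = 86 - 20 = 66)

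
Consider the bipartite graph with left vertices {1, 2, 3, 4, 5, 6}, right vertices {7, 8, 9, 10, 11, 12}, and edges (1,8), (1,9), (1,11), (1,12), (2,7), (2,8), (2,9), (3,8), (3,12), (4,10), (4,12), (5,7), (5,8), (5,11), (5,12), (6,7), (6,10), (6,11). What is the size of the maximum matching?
6 (matching: (1,12), (2,9), (3,8), (4,10), (5,11), (6,7); upper bound min(|L|,|R|) = min(6,6) = 6)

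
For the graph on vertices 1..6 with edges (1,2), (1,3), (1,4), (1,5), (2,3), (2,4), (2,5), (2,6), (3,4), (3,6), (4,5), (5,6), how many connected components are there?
1 (components: {1, 2, 3, 4, 5, 6})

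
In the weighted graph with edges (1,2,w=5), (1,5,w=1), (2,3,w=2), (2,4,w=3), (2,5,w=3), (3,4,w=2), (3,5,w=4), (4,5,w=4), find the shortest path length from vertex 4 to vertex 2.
3 (path: 4 -> 2; weights 3 = 3)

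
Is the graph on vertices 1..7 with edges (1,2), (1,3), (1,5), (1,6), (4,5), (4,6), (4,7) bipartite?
Yes. Partition: {1, 4}, {2, 3, 5, 6, 7}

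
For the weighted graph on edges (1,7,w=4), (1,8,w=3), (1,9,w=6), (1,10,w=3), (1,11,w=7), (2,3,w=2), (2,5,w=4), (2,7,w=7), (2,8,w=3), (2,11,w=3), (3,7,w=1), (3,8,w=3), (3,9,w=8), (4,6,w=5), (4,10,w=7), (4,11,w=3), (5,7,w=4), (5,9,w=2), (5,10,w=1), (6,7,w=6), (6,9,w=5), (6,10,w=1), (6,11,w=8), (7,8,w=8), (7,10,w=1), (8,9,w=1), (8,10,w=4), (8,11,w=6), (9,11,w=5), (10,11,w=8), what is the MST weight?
18 (MST edges: (1,8,w=3), (2,3,w=2), (2,11,w=3), (3,7,w=1), (4,11,w=3), (5,9,w=2), (5,10,w=1), (6,10,w=1), (7,10,w=1), (8,9,w=1); sum of weights 3 + 2 + 3 + 1 + 3 + 2 + 1 + 1 + 1 + 1 = 18)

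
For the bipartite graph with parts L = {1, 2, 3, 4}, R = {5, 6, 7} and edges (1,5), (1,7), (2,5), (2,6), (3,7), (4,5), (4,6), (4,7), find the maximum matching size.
3 (matching: (1,7), (2,6), (4,5); upper bound min(|L|,|R|) = min(4,3) = 3)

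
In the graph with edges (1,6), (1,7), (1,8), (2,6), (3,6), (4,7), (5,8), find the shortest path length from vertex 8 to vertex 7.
2 (path: 8 -> 1 -> 7, 2 edges)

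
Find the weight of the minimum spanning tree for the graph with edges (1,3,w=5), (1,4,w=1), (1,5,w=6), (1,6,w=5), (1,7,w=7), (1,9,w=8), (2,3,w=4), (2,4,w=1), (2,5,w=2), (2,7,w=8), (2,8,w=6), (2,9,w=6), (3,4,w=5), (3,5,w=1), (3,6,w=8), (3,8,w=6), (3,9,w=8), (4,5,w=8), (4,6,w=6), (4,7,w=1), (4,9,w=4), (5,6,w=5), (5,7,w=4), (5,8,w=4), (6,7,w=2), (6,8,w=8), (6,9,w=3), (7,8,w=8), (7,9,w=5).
15 (MST edges: (1,4,w=1), (2,4,w=1), (2,5,w=2), (3,5,w=1), (4,7,w=1), (5,8,w=4), (6,7,w=2), (6,9,w=3); sum of weights 1 + 1 + 2 + 1 + 1 + 4 + 2 + 3 = 15)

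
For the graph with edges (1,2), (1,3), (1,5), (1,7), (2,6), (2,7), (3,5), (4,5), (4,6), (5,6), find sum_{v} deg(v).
20 (handshake: sum of degrees = 2|E| = 2 x 10 = 20)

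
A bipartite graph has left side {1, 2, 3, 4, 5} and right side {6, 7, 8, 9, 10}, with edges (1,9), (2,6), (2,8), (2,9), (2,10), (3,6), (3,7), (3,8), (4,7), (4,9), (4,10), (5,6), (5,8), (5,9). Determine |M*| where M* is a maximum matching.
5 (matching: (1,9), (2,10), (3,8), (4,7), (5,6); upper bound min(|L|,|R|) = min(5,5) = 5)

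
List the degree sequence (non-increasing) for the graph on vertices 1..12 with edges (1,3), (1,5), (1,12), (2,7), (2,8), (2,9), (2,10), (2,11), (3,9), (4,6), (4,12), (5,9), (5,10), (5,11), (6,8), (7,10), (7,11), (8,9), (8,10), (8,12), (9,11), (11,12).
[5, 5, 5, 5, 4, 4, 4, 3, 3, 2, 2, 2] (degrees: deg(1)=3, deg(2)=5, deg(3)=2, deg(4)=2, deg(5)=4, deg(6)=2, deg(7)=3, deg(8)=5, deg(9)=5, deg(10)=4, deg(11)=5, deg(12)=4)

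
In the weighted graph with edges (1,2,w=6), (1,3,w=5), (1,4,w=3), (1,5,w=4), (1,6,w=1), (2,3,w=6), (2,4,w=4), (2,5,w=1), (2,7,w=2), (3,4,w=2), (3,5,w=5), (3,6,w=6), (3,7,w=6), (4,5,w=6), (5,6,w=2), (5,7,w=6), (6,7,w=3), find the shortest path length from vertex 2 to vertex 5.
1 (path: 2 -> 5; weights 1 = 1)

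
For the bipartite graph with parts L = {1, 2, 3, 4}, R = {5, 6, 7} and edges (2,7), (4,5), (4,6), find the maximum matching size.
2 (matching: (2,7), (4,6); upper bound min(|L|,|R|) = min(4,3) = 3)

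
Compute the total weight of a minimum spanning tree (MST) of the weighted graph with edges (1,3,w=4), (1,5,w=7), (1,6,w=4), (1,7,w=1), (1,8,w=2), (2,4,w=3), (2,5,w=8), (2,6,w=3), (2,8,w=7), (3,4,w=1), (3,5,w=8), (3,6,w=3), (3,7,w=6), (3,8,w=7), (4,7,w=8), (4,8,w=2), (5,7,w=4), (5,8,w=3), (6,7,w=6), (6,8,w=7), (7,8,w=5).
15 (MST edges: (1,7,w=1), (1,8,w=2), (2,4,w=3), (2,6,w=3), (3,4,w=1), (4,8,w=2), (5,8,w=3); sum of weights 1 + 2 + 3 + 3 + 1 + 2 + 3 = 15)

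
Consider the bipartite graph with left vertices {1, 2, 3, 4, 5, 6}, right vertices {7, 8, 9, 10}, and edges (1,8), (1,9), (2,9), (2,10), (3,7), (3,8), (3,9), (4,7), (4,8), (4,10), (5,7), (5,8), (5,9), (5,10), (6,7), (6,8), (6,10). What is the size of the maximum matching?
4 (matching: (1,9), (2,10), (3,8), (4,7); upper bound min(|L|,|R|) = min(6,4) = 4)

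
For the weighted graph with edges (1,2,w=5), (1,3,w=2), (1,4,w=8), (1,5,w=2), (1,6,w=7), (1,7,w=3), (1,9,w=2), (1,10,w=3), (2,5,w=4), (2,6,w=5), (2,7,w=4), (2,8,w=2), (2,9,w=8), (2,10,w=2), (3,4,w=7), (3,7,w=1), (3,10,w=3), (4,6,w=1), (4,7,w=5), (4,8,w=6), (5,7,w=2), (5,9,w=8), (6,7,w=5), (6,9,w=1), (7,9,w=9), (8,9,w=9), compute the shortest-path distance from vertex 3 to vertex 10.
3 (path: 3 -> 10; weights 3 = 3)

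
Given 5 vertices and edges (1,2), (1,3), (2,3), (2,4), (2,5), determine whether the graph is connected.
Yes (BFS from 1 visits [1, 2, 3, 4, 5] — all 5 vertices reached)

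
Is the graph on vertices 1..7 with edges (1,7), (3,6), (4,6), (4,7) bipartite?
Yes. Partition: {1, 2, 3, 4, 5}, {6, 7}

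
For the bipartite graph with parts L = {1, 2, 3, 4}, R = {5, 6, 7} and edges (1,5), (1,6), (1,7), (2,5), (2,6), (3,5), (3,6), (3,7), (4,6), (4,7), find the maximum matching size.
3 (matching: (1,7), (2,6), (3,5); upper bound min(|L|,|R|) = min(4,3) = 3)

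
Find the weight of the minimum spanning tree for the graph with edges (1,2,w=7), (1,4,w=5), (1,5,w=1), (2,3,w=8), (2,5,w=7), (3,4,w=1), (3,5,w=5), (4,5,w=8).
14 (MST edges: (1,2,w=7), (1,4,w=5), (1,5,w=1), (3,4,w=1); sum of weights 7 + 5 + 1 + 1 = 14)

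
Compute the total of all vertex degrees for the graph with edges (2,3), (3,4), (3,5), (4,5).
8 (handshake: sum of degrees = 2|E| = 2 x 4 = 8)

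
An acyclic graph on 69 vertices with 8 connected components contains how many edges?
61 (Each of the 8 component trees on V_i vertices has V_i - 1 edges; summing gives V - C = 69 - 8 = 61)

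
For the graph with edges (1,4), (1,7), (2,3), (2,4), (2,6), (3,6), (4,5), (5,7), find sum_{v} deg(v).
16 (handshake: sum of degrees = 2|E| = 2 x 8 = 16)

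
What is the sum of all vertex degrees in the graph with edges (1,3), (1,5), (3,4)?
6 (handshake: sum of degrees = 2|E| = 2 x 3 = 6)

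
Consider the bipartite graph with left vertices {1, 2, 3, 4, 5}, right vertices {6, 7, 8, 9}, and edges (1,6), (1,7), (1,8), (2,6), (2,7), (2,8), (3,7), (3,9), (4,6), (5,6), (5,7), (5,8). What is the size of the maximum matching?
4 (matching: (1,8), (2,7), (3,9), (4,6); upper bound min(|L|,|R|) = min(5,4) = 4)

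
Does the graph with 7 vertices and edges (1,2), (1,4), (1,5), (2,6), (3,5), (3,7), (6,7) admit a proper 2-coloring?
Yes. Partition: {1, 3, 6}, {2, 4, 5, 7}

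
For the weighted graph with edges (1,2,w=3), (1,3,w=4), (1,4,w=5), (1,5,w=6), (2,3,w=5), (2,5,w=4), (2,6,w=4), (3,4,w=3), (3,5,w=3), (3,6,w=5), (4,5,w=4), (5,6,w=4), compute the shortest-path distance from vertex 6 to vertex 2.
4 (path: 6 -> 2; weights 4 = 4)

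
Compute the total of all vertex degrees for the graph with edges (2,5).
2 (handshake: sum of degrees = 2|E| = 2 x 1 = 2)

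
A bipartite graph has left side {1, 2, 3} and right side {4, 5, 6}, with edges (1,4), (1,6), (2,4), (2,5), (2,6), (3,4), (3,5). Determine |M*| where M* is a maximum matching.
3 (matching: (1,6), (2,5), (3,4); upper bound min(|L|,|R|) = min(3,3) = 3)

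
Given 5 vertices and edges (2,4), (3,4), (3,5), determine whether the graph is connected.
No, it has 2 components: {1}, {2, 3, 4, 5}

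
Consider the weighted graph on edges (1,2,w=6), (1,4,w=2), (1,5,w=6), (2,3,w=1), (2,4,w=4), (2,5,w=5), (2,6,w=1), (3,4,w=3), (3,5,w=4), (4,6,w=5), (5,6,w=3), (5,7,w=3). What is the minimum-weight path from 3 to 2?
1 (path: 3 -> 2; weights 1 = 1)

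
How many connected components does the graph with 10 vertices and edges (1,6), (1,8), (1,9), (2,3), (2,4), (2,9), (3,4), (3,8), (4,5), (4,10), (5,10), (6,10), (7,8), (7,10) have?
1 (components: {1, 2, 3, 4, 5, 6, 7, 8, 9, 10})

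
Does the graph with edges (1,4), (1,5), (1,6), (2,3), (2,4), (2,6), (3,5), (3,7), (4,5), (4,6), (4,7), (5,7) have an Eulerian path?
No (6 vertices have odd degree: {1, 2, 3, 4, 6, 7}; Eulerian path requires 0 or 2)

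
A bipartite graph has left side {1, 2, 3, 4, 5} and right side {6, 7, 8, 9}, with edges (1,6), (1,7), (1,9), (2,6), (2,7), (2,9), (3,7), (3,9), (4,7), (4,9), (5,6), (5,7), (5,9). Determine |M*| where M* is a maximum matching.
3 (matching: (1,9), (2,7), (5,6); upper bound min(|L|,|R|) = min(5,4) = 4)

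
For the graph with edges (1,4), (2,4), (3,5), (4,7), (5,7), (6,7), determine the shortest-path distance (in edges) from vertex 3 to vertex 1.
4 (path: 3 -> 5 -> 7 -> 4 -> 1, 4 edges)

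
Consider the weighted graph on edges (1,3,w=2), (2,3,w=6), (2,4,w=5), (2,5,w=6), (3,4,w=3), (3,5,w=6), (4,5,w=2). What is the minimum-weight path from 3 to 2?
6 (path: 3 -> 2; weights 6 = 6)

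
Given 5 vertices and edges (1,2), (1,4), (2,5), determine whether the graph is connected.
No, it has 2 components: {1, 2, 4, 5}, {3}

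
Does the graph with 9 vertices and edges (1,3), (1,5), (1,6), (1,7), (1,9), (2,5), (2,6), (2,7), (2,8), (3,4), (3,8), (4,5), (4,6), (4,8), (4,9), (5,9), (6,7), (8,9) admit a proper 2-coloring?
No (odd cycle of length 3: 7 -> 1 -> 6 -> 7)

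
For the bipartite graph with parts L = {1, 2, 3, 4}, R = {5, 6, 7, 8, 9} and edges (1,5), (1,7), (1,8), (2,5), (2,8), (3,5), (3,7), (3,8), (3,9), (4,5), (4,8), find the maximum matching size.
4 (matching: (1,7), (2,8), (3,9), (4,5); upper bound min(|L|,|R|) = min(4,5) = 4)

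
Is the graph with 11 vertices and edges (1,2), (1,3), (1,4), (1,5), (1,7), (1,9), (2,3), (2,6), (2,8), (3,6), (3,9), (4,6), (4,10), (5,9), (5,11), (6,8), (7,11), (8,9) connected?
Yes (BFS from 1 visits [1, 2, 3, 4, 5, 7, 9, 6, 8, 10, 11] — all 11 vertices reached)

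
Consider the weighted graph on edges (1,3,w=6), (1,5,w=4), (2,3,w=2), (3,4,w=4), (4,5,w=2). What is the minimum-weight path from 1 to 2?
8 (path: 1 -> 3 -> 2; weights 6 + 2 = 8)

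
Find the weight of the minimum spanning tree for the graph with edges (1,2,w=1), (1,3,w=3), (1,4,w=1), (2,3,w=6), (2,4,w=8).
5 (MST edges: (1,2,w=1), (1,3,w=3), (1,4,w=1); sum of weights 1 + 3 + 1 = 5)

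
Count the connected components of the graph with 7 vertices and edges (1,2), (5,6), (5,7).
4 (components: {1, 2}, {3}, {4}, {5, 6, 7})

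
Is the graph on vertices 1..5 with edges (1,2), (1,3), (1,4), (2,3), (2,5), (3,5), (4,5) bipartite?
No (odd cycle of length 3: 3 -> 1 -> 2 -> 3)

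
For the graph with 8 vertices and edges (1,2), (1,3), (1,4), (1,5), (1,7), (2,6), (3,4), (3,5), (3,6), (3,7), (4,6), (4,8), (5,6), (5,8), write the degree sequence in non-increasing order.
[5, 5, 4, 4, 4, 2, 2, 2] (degrees: deg(1)=5, deg(2)=2, deg(3)=5, deg(4)=4, deg(5)=4, deg(6)=4, deg(7)=2, deg(8)=2)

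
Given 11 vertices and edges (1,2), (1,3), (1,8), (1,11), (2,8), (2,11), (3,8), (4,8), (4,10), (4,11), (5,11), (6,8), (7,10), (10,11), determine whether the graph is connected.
No, it has 2 components: {1, 2, 3, 4, 5, 6, 7, 8, 10, 11}, {9}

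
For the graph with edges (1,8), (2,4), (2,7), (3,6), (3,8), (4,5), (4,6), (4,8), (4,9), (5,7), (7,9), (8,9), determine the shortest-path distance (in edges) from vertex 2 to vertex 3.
3 (path: 2 -> 4 -> 6 -> 3, 3 edges)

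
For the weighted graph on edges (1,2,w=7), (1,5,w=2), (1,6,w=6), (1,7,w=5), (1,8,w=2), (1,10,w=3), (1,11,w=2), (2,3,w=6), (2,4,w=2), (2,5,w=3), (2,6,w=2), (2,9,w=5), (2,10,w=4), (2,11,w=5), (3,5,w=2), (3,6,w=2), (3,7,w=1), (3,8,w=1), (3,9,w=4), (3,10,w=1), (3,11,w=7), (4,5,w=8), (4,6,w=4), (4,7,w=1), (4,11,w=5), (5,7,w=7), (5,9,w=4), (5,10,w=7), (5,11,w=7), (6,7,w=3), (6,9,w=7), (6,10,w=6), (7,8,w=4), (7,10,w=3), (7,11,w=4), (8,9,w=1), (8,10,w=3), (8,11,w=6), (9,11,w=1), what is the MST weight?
14 (MST edges: (1,5,w=2), (1,11,w=2), (2,4,w=2), (2,6,w=2), (3,7,w=1), (3,8,w=1), (3,10,w=1), (4,7,w=1), (8,9,w=1), (9,11,w=1); sum of weights 2 + 2 + 2 + 2 + 1 + 1 + 1 + 1 + 1 + 1 = 14)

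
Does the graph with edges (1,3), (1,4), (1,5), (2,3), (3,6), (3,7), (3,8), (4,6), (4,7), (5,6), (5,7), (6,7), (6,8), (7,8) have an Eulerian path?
No (8 vertices have odd degree: {1, 2, 3, 4, 5, 6, 7, 8}; Eulerian path requires 0 or 2)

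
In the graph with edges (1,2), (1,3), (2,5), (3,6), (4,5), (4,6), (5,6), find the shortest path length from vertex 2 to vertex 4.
2 (path: 2 -> 5 -> 4, 2 edges)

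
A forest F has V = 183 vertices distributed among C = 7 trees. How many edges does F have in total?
176 (Each of the 7 component trees on V_i vertices has V_i - 1 edges; summing gives V - C = 183 - 7 = 176)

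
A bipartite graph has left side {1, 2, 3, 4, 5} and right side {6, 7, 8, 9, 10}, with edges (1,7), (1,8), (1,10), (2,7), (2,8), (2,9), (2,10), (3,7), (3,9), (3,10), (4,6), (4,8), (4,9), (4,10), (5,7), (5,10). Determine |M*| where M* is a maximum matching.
5 (matching: (1,10), (2,8), (3,9), (4,6), (5,7); upper bound min(|L|,|R|) = min(5,5) = 5)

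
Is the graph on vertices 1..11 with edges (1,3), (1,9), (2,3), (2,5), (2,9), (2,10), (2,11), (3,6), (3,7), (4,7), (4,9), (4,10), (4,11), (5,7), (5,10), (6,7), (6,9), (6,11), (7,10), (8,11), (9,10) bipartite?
No (odd cycle of length 5: 2 -> 3 -> 1 -> 9 -> 10 -> 2)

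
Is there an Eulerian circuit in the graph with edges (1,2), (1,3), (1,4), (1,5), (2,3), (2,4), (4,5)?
No (2 vertices have odd degree: {2, 4}; Eulerian circuit requires 0)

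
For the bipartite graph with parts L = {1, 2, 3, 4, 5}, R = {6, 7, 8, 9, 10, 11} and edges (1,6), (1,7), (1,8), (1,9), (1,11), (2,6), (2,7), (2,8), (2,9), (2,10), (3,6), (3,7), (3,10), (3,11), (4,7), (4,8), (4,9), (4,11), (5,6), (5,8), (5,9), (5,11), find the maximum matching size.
5 (matching: (1,11), (2,10), (3,7), (4,9), (5,8); upper bound min(|L|,|R|) = min(5,6) = 5)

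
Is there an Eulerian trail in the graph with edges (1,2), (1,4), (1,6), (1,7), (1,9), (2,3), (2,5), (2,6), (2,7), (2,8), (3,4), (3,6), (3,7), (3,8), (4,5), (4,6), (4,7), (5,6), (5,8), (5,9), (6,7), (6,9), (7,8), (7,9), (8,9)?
No (8 vertices have odd degree: {1, 3, 4, 5, 6, 7, 8, 9}; Eulerian path requires 0 or 2)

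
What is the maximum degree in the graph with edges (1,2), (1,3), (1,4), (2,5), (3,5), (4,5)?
3 (attained at vertices 1, 5)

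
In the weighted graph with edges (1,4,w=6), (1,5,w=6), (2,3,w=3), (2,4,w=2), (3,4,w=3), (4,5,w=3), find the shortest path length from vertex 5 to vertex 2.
5 (path: 5 -> 4 -> 2; weights 3 + 2 = 5)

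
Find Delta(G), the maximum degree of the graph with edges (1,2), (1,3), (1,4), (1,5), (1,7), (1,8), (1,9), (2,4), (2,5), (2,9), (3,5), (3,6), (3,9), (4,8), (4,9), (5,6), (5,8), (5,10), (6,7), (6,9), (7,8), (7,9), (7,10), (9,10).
7 (attained at vertices 1, 9)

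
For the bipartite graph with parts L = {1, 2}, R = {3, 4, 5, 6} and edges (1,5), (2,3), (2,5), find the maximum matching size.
2 (matching: (1,5), (2,3); upper bound min(|L|,|R|) = min(2,4) = 2)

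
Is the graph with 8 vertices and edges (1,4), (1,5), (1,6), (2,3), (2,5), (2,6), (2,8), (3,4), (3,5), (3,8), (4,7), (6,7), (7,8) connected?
Yes (BFS from 1 visits [1, 4, 5, 6, 3, 7, 2, 8] — all 8 vertices reached)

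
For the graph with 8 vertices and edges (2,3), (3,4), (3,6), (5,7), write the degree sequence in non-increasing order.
[3, 1, 1, 1, 1, 1, 0, 0] (degrees: deg(1)=0, deg(2)=1, deg(3)=3, deg(4)=1, deg(5)=1, deg(6)=1, deg(7)=1, deg(8)=0)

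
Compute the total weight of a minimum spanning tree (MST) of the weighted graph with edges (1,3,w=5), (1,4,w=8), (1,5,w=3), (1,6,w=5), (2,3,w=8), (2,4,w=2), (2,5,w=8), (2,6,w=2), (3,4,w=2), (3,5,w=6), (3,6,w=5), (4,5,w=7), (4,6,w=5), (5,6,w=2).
11 (MST edges: (1,5,w=3), (2,4,w=2), (2,6,w=2), (3,4,w=2), (5,6,w=2); sum of weights 3 + 2 + 2 + 2 + 2 = 11)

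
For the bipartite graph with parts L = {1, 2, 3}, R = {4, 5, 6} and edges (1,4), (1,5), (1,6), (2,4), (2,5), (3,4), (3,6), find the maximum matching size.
3 (matching: (1,6), (2,5), (3,4); upper bound min(|L|,|R|) = min(3,3) = 3)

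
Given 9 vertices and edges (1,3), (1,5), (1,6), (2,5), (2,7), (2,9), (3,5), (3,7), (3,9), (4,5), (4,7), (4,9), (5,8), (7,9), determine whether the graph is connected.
Yes (BFS from 1 visits [1, 3, 5, 6, 7, 9, 2, 4, 8] — all 9 vertices reached)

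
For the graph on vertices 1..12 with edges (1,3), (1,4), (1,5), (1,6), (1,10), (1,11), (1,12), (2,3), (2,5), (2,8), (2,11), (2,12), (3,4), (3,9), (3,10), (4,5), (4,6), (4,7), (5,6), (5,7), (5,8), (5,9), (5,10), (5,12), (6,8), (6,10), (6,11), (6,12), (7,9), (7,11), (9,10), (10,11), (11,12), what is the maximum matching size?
6 (matching: (1,11), (2,12), (3,10), (4,7), (5,9), (6,8); upper bound floor(n/2) = floor(12/2) = 6)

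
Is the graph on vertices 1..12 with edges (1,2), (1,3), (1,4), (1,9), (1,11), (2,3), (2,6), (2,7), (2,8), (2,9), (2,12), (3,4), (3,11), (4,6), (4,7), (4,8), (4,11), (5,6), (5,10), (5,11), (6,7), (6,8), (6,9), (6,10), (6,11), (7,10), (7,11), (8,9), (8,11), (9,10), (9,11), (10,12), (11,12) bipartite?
No (odd cycle of length 3: 4 -> 1 -> 3 -> 4)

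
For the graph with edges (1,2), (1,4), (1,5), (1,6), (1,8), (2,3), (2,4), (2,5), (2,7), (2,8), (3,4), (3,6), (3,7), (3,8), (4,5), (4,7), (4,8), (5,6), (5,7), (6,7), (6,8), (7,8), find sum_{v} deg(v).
44 (handshake: sum of degrees = 2|E| = 2 x 22 = 44)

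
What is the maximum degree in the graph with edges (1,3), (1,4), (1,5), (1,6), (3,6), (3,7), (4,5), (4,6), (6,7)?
4 (attained at vertices 1, 6)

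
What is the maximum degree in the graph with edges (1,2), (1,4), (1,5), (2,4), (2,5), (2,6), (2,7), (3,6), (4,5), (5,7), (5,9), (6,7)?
5 (attained at vertices 2, 5)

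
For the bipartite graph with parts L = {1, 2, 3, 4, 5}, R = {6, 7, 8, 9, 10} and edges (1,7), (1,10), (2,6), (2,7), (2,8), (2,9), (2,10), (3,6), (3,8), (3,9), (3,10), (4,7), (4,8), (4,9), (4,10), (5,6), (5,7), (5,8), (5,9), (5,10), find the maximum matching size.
5 (matching: (1,10), (2,9), (3,8), (4,7), (5,6); upper bound min(|L|,|R|) = min(5,5) = 5)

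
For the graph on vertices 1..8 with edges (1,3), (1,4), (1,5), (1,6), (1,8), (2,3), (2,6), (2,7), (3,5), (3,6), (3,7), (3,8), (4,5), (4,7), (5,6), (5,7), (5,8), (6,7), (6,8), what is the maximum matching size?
4 (matching: (1,6), (2,7), (3,8), (4,5); upper bound floor(n/2) = floor(8/2) = 4)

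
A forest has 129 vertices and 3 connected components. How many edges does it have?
126 (Each of the 3 component trees on V_i vertices has V_i - 1 edges; summing gives V - C = 129 - 3 = 126)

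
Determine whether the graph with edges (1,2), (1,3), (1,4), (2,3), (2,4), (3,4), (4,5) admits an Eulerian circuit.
No (4 vertices have odd degree: {1, 2, 3, 5}; Eulerian circuit requires 0)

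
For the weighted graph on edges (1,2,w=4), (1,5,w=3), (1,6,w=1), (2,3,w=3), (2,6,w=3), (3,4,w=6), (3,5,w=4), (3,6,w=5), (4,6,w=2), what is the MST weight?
12 (MST edges: (1,5,w=3), (1,6,w=1), (2,3,w=3), (2,6,w=3), (4,6,w=2); sum of weights 3 + 1 + 3 + 3 + 2 = 12)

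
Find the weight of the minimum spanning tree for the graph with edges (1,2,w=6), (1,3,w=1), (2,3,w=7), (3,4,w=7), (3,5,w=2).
16 (MST edges: (1,2,w=6), (1,3,w=1), (3,4,w=7), (3,5,w=2); sum of weights 6 + 1 + 7 + 2 = 16)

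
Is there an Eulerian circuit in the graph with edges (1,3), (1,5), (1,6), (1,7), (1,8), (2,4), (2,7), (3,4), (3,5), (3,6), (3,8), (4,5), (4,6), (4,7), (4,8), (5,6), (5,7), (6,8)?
No (4 vertices have odd degree: {1, 3, 5, 6}; Eulerian circuit requires 0)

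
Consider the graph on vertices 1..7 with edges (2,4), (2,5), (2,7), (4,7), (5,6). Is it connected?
No, it has 3 components: {1}, {2, 4, 5, 6, 7}, {3}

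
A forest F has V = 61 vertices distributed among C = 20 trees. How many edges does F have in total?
41 (Each of the 20 component trees on V_i vertices has V_i - 1 edges; summing gives V - C = 61 - 20 = 41)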